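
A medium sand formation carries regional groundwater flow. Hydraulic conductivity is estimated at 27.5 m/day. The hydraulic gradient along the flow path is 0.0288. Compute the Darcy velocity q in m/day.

0.792

Hydraulic gradient i = 0.0288.
Specific discharge q = K · i = 27.50 × 0.02880 = 0.7920 m/day.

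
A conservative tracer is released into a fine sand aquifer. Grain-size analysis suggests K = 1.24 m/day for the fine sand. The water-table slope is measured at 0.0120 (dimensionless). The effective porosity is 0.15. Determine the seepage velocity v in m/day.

Hydraulic gradient i = 0.0120.
Darcy flux q = K · i = 1.240 × 0.01200 = 0.01488 m/day.
Seepage velocity v = q / n_e = 0.01488 / 0.15 = 0.09920 m/day.

0.0992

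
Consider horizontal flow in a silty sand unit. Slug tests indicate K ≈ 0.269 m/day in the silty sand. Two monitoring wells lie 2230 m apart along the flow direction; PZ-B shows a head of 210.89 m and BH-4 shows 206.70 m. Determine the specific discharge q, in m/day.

Hydraulic gradient i = (210.89 − 206.70) / 2230 = 4.19 / 2230 = 0.001879.
Specific discharge q = K · i = 0.2690 × 0.001879 = 0.0005054 m/day.

0.000505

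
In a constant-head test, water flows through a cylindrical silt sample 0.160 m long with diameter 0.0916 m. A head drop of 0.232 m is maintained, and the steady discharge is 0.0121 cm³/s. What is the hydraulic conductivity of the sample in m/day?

Cross-sectional area A = π·(d/2)² = π × (0.0916/2)² = 0.006590 m².
Convert discharge: 0.0121 cm³/s = 1.210e-08 m³/s.
Darcy's law rearranged: K = Q·L / (A·Δh) = 1.210e-08 × 0.160 / (0.006590 × 0.232) = 1.266e-06 m/s = 0.1094 m/day.

0.109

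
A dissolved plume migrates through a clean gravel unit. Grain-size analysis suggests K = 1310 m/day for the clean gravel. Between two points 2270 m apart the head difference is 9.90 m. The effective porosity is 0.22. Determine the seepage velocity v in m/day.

26.0

Hydraulic gradient i = Δh / L = 9.90 / 2270 = 0.004361.
Darcy flux q = K · i = 1310 × 0.004361 = 5.713 m/day.
Seepage velocity v = q / n_e = 5.713 / 0.22 = 25.97 m/day.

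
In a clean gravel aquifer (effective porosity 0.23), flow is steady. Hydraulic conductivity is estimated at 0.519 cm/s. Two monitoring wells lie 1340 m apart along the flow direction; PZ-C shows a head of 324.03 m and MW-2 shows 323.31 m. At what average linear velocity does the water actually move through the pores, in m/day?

Convert K: 0.519 cm/s × 864 = 448.4 m/day.
Hydraulic gradient i = (324.03 − 323.31) / 1340 = 0.72 / 1340 = 0.0005373.
Darcy flux q = K · i = 448.4 × 0.0005373 = 0.2409 m/day.
Seepage velocity v = q / n_e = 0.2409 / 0.23 = 1.048 m/day.

1.05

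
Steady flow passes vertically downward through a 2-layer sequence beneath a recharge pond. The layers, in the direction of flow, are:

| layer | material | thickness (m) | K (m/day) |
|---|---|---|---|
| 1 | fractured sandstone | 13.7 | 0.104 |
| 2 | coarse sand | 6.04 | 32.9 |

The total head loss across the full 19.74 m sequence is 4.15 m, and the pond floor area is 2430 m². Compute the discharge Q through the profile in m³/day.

Flow is perpendicular to layering, so the layers act in series and the equivalent K is the thickness-weighted harmonic mean.
Total thickness L = 13.7 + 6.04 = 19.74 m.
Σ(b_i/K_i) = 13.7/0.104 + 6.04/32.9 = 131.9 d.
K_eq = L / Σ(b_i/K_i) = 19.74 / 131.9 = 0.1496 m/day.
Q = K_eq · A · (Δh/L) = 0.1496 × 2430 × (4.15/19.74) = 76.45 m³/day.

76.4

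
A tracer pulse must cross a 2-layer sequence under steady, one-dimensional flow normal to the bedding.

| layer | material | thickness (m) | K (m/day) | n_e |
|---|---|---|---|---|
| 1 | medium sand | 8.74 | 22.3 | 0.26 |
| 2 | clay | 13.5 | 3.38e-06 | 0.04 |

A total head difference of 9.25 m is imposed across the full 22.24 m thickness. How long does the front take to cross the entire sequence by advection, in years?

With flow normal to the layers, continuity requires the same specific discharge q through every layer.
Σ(b_i/K_i) = 8.74/22.3 + 13.5/3.38e-06 = 3.994e+06 d.
q = Δh / Σ(b_i/K_i) = 9.25 / 3.994e+06 = 2.316e-06 m/day.
In each layer the seepage velocity is v_i = q/n_i, so the layer transit time is t_i = b_i·n_i / q:
  layer 1 (medium sand): t_1 = 8.74 × 0.26 / 2.316e-06 = 9.812e+05 d
  layer 2 (clay): t_2 = 13.5 × 0.04 / 2.316e-06 = 2.332e+05 d
Total t = Σ t_i = 1.214e+06 days = 3325 years.

3320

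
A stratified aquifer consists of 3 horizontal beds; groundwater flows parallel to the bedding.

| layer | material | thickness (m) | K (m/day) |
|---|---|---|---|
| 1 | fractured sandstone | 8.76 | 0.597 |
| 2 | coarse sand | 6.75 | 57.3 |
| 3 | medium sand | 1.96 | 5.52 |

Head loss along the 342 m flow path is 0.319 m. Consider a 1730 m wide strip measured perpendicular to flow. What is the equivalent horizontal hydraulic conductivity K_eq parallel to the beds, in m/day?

Flow is parallel to layering, so each bed carries its own Darcy discharge and the transmissivities add.
Σ(K_i·b_i) = 0.597×8.76 + 57.3×6.75 + 5.52×1.96 = 402.8 m²/day.
Total thickness b = 17.47 m, so K_eq = Σ(K_i·b_i)/b = 23.06 m/day.

23.1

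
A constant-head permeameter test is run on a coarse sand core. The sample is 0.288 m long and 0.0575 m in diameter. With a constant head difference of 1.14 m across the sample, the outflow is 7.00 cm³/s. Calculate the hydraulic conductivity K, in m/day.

Cross-sectional area A = π·(d/2)² = π × (0.0575/2)² = 0.002597 m².
Convert discharge: 7.00 cm³/s = 7.000e-06 m³/s.
Darcy's law rearranged: K = Q·L / (A·Δh) = 7.000e-06 × 0.288 / (0.002597 × 1.14) = 0.0006810 m/s = 58.84 m/day.

58.8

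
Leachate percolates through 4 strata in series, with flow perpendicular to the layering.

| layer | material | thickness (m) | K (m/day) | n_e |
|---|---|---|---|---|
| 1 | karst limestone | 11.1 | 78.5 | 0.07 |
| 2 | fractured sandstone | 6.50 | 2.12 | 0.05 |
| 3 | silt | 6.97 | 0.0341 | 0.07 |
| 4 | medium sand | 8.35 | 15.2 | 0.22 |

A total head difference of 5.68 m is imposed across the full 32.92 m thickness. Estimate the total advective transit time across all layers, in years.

0.344

With flow normal to the layers, continuity requires the same specific discharge q through every layer.
Σ(b_i/K_i) = 11.1/78.5 + 6.50/2.12 + 6.97/0.0341 + 8.35/15.2 = 208.2 d.
q = Δh / Σ(b_i/K_i) = 5.68 / 208.2 = 0.02729 m/day.
In each layer the seepage velocity is v_i = q/n_i, so the layer transit time is t_i = b_i·n_i / q:
  layer 1 (karst limestone): t_1 = 11.1 × 0.07 / 0.02729 = 28.47 d
  layer 2 (fractured sandstone): t_2 = 6.50 × 0.05 / 0.02729 = 11.91 d
  layer 3 (silt): t_3 = 6.97 × 0.07 / 0.02729 = 17.88 d
  layer 4 (medium sand): t_4 = 8.35 × 0.22 / 0.02729 = 67.32 d
Total t = Σ t_i = 125.6 days = 0.3438 years.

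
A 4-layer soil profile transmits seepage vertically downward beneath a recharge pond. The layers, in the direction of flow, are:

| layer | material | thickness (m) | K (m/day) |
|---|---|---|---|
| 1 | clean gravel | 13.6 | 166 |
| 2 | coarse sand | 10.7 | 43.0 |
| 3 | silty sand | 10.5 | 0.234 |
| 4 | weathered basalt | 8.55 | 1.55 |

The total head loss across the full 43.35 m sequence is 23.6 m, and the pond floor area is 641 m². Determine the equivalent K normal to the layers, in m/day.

0.855

Flow is perpendicular to layering, so the layers act in series and the equivalent K is the thickness-weighted harmonic mean.
Total thickness L = 13.6 + 10.7 + 10.5 + 8.55 = 43.35 m.
Σ(b_i/K_i) = 13.6/166 + 10.7/43.0 + 10.5/0.234 + 8.55/1.55 = 50.72 d.
K_eq = L / Σ(b_i/K_i) = 43.35 / 50.72 = 0.8547 m/day.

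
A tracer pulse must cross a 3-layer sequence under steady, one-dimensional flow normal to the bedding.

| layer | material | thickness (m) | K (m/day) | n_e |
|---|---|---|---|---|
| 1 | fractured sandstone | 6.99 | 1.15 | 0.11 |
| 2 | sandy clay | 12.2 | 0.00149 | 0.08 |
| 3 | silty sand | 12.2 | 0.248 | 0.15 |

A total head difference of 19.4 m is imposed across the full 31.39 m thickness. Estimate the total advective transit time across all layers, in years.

With flow normal to the layers, continuity requires the same specific discharge q through every layer.
Σ(b_i/K_i) = 6.99/1.15 + 12.2/0.00149 + 12.2/0.248 = 8243 d.
q = Δh / Σ(b_i/K_i) = 19.4 / 8243 = 0.002353 m/day.
In each layer the seepage velocity is v_i = q/n_i, so the layer transit time is t_i = b_i·n_i / q:
  layer 1 (fractured sandstone): t_1 = 6.99 × 0.11 / 0.002353 = 326.7 d
  layer 2 (sandy clay): t_2 = 12.2 × 0.08 / 0.002353 = 414.7 d
  layer 3 (silty sand): t_3 = 12.2 × 0.15 / 0.002353 = 777.6 d
Total t = Σ t_i = 1519 days = 4.159 years.

4.16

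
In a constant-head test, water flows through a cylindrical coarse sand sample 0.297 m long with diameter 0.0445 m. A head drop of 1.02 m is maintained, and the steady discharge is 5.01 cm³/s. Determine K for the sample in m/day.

Cross-sectional area A = π·(d/2)² = π × (0.0445/2)² = 0.001555 m².
Convert discharge: 5.01 cm³/s = 5.010e-06 m³/s.
Darcy's law rearranged: K = Q·L / (A·Δh) = 5.010e-06 × 0.297 / (0.001555 × 1.02) = 0.0009380 m/s = 81.04 m/day.

81.0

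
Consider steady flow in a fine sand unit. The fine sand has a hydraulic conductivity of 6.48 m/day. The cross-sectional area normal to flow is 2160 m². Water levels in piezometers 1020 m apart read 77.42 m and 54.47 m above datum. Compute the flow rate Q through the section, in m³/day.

315

Hydraulic gradient i = (77.42 − 54.47) / 1020 = 22.95 / 1020 = 0.02250.
Darcy's law: Q = K · A · i = 6.480 × 2160 × 0.02250 = 314.9 m³/day.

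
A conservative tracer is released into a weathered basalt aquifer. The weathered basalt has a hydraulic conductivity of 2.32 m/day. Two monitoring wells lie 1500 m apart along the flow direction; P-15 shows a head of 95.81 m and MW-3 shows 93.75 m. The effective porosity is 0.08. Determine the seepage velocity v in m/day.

0.0398

Hydraulic gradient i = (95.81 − 93.75) / 1500 = 2.06 / 1500 = 0.001373.
Darcy flux q = K · i = 2.320 × 0.001373 = 0.003186 m/day.
Seepage velocity v = q / n_e = 0.003186 / 0.08 = 0.03983 m/day.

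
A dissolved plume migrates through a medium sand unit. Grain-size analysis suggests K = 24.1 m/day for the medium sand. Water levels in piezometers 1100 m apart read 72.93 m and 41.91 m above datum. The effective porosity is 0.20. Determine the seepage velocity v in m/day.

Hydraulic gradient i = (72.93 − 41.91) / 1100 = 31.02 / 1100 = 0.02820.
Darcy flux q = K · i = 24.10 × 0.02820 = 0.6796 m/day.
Seepage velocity v = q / n_e = 0.6796 / 0.20 = 3.398 m/day.

3.40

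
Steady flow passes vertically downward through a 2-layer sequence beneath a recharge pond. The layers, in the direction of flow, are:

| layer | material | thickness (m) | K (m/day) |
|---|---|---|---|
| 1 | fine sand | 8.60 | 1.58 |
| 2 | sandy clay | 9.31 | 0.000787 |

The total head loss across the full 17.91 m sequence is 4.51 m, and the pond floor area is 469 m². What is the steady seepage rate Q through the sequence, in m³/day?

0.179

Flow is perpendicular to layering, so the layers act in series and the equivalent K is the thickness-weighted harmonic mean.
Total thickness L = 8.60 + 9.31 = 17.91 m.
Σ(b_i/K_i) = 8.60/1.58 + 9.31/0.000787 = 11835 d.
K_eq = L / Σ(b_i/K_i) = 17.91 / 11835 = 0.001513 m/day.
Q = K_eq · A · (Δh/L) = 0.001513 × 469 × (4.51/17.91) = 0.1787 m³/day.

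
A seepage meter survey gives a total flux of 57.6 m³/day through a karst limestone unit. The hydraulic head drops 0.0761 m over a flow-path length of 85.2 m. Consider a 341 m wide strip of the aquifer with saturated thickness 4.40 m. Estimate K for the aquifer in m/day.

43.0

Cross-sectional area A = 341 × 4.40 = 1500 m².
Hydraulic gradient i = Δh / L = 0.0761 / 85.2 = 0.0008932.
From Q = K·A·i, K = Q / (A·i) = 57.6 / (1500 × 0.0008932) = 42.98 m/day.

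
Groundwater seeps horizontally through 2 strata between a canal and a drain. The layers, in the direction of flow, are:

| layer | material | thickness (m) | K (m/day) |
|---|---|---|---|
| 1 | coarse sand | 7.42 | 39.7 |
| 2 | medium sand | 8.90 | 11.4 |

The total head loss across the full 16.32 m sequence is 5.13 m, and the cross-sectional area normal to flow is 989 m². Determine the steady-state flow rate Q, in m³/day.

5240

Flow is perpendicular to layering, so the layers act in series and the equivalent K is the thickness-weighted harmonic mean.
Total thickness L = 7.42 + 8.90 = 16.32 m.
Σ(b_i/K_i) = 7.42/39.7 + 8.90/11.4 = 0.9676 d.
K_eq = L / Σ(b_i/K_i) = 16.32 / 0.9676 = 16.87 m/day.
Q = K_eq · A · (Δh/L) = 16.87 × 989 × (5.13/16.32) = 5243 m³/day.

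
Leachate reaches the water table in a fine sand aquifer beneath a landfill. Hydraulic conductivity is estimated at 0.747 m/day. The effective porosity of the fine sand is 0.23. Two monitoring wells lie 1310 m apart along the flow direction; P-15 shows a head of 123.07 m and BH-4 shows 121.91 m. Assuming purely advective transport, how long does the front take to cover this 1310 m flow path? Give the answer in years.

1250

Hydraulic gradient i = (123.07 − 121.91) / 1310 = 1.16 / 1310 = 0.0008855.
Darcy flux q = K · i = 0.7470 × 0.0008855 = 0.0006615 m/day.
Seepage velocity v = q / n_e = 0.0006615 / 0.23 = 0.002876 m/day.
Travel time t = L / v = 1310 / 0.002876 = 4.555e+05 days = 1247 years.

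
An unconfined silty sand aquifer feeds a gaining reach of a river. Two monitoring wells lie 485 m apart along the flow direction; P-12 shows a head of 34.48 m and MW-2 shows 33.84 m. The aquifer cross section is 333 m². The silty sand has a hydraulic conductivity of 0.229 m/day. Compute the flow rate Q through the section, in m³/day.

0.101

Hydraulic gradient i = (34.48 − 33.84) / 485 = 0.64 / 485 = 0.001320.
Darcy's law: Q = K · A · i = 0.2290 × 333.0 × 0.001320 = 0.1006 m³/day.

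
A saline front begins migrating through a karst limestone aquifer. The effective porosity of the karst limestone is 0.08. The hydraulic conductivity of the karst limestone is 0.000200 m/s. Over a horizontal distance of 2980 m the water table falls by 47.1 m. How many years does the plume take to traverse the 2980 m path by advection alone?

2.39

Convert K: 0.000200 m/s × 86400 = 17.28 m/day.
Hydraulic gradient i = Δh / L = 47.1 / 2980 = 0.01581.
Darcy flux q = K · i = 17.28 × 0.01581 = 0.2731 m/day.
Seepage velocity v = q / n_e = 0.2731 / 0.08 = 3.414 m/day.
Travel time t = L / v = 2980 / 3.414 = 872.9 days = 2.390 years.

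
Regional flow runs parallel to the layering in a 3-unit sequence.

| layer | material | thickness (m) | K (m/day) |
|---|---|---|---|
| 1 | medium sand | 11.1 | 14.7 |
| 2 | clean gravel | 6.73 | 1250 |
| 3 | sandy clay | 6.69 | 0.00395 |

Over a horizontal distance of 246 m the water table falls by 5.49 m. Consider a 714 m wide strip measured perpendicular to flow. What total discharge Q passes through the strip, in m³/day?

Flow is parallel to layering, so each bed carries its own Darcy discharge and the transmissivities add.
Σ(K_i·b_i) = 14.7×11.1 + 1250×6.73 + 0.00395×6.69 = 8576 m²/day.
Hydraulic gradient i = Δh / L = 5.49 / 246 = 0.02232.
Q = Σ(K_i·b_i) · W · i = 8576 × 714 × 0.02232 = 1.366e+05 m³/day.

137000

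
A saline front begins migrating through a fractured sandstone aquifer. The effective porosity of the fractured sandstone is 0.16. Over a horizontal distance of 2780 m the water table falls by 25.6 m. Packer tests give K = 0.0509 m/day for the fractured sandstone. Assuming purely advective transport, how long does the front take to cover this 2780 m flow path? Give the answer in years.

2600

Hydraulic gradient i = Δh / L = 25.6 / 2780 = 0.009209.
Darcy flux q = K · i = 0.05090 × 0.009209 = 0.0004687 m/day.
Seepage velocity v = q / n_e = 0.0004687 / 0.16 = 0.002929 m/day.
Travel time t = L / v = 2780 / 0.002929 = 9.490e+05 days = 2598 years.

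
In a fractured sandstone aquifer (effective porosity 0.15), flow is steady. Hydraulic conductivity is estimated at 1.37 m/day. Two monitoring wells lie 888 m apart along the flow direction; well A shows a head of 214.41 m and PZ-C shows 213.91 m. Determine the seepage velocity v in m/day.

0.00514

Hydraulic gradient i = (214.41 − 213.91) / 888 = 0.5 / 888 = 0.0005631.
Darcy flux q = K · i = 1.370 × 0.0005631 = 0.0007714 m/day.
Seepage velocity v = q / n_e = 0.0007714 / 0.15 = 0.005143 m/day.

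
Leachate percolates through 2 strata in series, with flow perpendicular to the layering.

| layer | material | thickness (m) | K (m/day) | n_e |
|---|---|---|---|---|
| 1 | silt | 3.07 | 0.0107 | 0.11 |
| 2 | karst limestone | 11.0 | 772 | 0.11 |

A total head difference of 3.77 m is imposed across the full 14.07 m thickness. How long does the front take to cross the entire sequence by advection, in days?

118

With flow normal to the layers, continuity requires the same specific discharge q through every layer.
Σ(b_i/K_i) = 3.07/0.0107 + 11.0/772 = 286.9 d.
q = Δh / Σ(b_i/K_i) = 3.77 / 286.9 = 0.01314 m/day.
In each layer the seepage velocity is v_i = q/n_i, so the layer transit time is t_i = b_i·n_i / q:
  layer 1 (silt): t_1 = 3.07 × 0.11 / 0.01314 = 25.70 d
  layer 2 (karst limestone): t_2 = 11.0 × 0.11 / 0.01314 = 92.09 d
Total t = Σ t_i = 117.8 days.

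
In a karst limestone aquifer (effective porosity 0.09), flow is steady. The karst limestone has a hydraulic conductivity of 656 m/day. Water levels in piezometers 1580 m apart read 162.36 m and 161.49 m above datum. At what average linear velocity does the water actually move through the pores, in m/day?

4.01

Hydraulic gradient i = (162.36 − 161.49) / 1580 = 0.87 / 1580 = 0.0005506.
Darcy flux q = K · i = 656.0 × 0.0005506 = 0.3612 m/day.
Seepage velocity v = q / n_e = 0.3612 / 0.09 = 4.014 m/day.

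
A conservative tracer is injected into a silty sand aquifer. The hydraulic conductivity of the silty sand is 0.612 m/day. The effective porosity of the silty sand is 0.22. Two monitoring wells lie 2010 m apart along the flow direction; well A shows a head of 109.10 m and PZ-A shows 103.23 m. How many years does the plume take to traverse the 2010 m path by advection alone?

677

Hydraulic gradient i = (109.10 − 103.23) / 2010 = 5.87 / 2010 = 0.002920.
Darcy flux q = K · i = 0.6120 × 0.002920 = 0.001787 m/day.
Seepage velocity v = q / n_e = 0.001787 / 0.22 = 0.008124 m/day.
Travel time t = L / v = 2010 / 0.008124 = 2.474e+05 days = 677.4 years.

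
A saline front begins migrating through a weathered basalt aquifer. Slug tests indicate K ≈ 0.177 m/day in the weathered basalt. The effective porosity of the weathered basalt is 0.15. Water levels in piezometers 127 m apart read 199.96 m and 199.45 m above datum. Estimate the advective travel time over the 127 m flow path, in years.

Hydraulic gradient i = (199.96 − 199.45) / 127 = 0.51 / 127 = 0.004016.
Darcy flux q = K · i = 0.1770 × 0.004016 = 0.0007108 m/day.
Seepage velocity v = q / n_e = 0.0007108 / 0.15 = 0.004739 m/day.
Travel time t = L / v = 127 / 0.004739 = 26801 days = 73.38 years.

73.4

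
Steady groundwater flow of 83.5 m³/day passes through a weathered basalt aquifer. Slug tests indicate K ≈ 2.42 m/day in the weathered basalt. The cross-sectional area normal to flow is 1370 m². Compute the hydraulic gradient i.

0.0252

From Q = K·A·i, i = Q / (K·A) = 83.5 / (2.420 × 1370) = 0.02519.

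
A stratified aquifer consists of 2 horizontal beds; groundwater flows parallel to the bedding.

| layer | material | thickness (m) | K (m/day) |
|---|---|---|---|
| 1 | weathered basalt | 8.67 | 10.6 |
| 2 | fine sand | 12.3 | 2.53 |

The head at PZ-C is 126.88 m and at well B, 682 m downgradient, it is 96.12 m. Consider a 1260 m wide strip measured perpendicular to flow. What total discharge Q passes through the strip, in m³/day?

Flow is parallel to layering, so each bed carries its own Darcy discharge and the transmissivities add.
Σ(K_i·b_i) = 10.6×8.67 + 2.53×12.3 = 123.0 m²/day.
Hydraulic gradient i = (126.88 − 96.12) / 682 = 30.76 / 682 = 0.04510.
Q = Σ(K_i·b_i) · W · i = 123.0 × 1260 × 0.04510 = 6991 m³/day.

6990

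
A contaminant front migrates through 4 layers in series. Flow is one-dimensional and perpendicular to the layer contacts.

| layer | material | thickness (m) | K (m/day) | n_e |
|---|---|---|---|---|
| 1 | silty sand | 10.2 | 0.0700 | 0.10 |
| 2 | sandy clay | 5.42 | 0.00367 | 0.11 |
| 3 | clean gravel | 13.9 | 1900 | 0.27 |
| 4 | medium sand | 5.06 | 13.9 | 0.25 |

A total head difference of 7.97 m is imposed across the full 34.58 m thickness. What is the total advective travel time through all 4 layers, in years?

3.70

With flow normal to the layers, continuity requires the same specific discharge q through every layer.
Σ(b_i/K_i) = 10.2/0.0700 + 5.42/0.00367 + 13.9/1900 + 5.06/13.9 = 1623 d.
q = Δh / Σ(b_i/K_i) = 7.97 / 1623 = 0.004911 m/day.
In each layer the seepage velocity is v_i = q/n_i, so the layer transit time is t_i = b_i·n_i / q:
  layer 1 (silty sand): t_1 = 10.2 × 0.10 / 0.004911 = 207.7 d
  layer 2 (sandy clay): t_2 = 5.42 × 0.11 / 0.004911 = 121.4 d
  layer 3 (clean gravel): t_3 = 13.9 × 0.27 / 0.004911 = 764.2 d
  layer 4 (medium sand): t_4 = 5.06 × 0.25 / 0.004911 = 257.6 d
Total t = Σ t_i = 1351 days = 3.699 years.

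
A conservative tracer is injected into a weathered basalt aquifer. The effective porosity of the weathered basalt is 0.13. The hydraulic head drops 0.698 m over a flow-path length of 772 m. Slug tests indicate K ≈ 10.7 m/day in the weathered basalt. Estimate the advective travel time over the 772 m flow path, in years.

Hydraulic gradient i = Δh / L = 0.698 / 772 = 0.0009041.
Darcy flux q = K · i = 10.70 × 0.0009041 = 0.009674 m/day.
Seepage velocity v = q / n_e = 0.009674 / 0.13 = 0.07442 m/day.
Travel time t = L / v = 772 / 0.07442 = 10374 days = 28.40 years.

28.4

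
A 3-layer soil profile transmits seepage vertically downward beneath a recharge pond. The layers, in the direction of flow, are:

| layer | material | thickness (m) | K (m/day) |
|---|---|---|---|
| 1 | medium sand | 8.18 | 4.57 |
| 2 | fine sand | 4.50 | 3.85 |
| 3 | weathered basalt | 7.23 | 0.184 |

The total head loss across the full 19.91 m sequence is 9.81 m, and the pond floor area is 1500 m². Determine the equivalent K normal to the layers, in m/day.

Flow is perpendicular to layering, so the layers act in series and the equivalent K is the thickness-weighted harmonic mean.
Total thickness L = 8.18 + 4.50 + 7.23 = 19.91 m.
Σ(b_i/K_i) = 8.18/4.57 + 4.50/3.85 + 7.23/0.184 = 42.25 d.
K_eq = L / Σ(b_i/K_i) = 19.91 / 42.25 = 0.4712 m/day.

0.471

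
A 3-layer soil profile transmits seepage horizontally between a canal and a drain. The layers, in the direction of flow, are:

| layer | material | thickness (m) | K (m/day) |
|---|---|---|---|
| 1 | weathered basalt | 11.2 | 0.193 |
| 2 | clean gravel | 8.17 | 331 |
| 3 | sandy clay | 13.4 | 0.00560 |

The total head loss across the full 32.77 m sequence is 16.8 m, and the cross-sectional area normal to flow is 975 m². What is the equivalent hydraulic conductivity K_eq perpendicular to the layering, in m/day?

Flow is perpendicular to layering, so the layers act in series and the equivalent K is the thickness-weighted harmonic mean.
Total thickness L = 11.2 + 8.17 + 13.4 = 32.77 m.
Σ(b_i/K_i) = 11.2/0.193 + 8.17/331 + 13.4/0.00560 = 2451 d.
K_eq = L / Σ(b_i/K_i) = 32.77 / 2451 = 0.01337 m/day.

0.0134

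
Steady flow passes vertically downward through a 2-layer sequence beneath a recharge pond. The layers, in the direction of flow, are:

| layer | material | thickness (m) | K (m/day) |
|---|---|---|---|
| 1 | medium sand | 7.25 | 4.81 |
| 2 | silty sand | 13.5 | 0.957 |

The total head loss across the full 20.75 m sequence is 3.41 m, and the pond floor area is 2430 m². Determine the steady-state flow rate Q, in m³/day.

531

Flow is perpendicular to layering, so the layers act in series and the equivalent K is the thickness-weighted harmonic mean.
Total thickness L = 7.25 + 13.5 = 20.75 m.
Σ(b_i/K_i) = 7.25/4.81 + 13.5/0.957 = 15.61 d.
K_eq = L / Σ(b_i/K_i) = 20.75 / 15.61 = 1.329 m/day.
Q = K_eq · A · (Δh/L) = 1.329 × 2430 × (3.41/20.75) = 530.7 m³/day.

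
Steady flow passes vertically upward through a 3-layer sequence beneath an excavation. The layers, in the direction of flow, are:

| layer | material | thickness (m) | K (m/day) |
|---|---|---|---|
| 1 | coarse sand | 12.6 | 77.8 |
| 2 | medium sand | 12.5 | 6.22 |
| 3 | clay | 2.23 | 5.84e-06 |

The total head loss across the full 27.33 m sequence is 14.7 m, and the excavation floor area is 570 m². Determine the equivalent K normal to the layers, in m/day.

7.16e-05

Flow is perpendicular to layering, so the layers act in series and the equivalent K is the thickness-weighted harmonic mean.
Total thickness L = 12.6 + 12.5 + 2.23 = 27.33 m.
Σ(b_i/K_i) = 12.6/77.8 + 12.5/6.22 + 2.23/5.84e-06 = 3.819e+05 d.
K_eq = L / Σ(b_i/K_i) = 27.33 / 3.819e+05 = 7.157e-05 m/day.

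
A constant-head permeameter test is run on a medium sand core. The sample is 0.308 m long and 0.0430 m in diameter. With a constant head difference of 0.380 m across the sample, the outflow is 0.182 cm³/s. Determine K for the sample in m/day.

8.78

Cross-sectional area A = π·(d/2)² = π × (0.0430/2)² = 0.001452 m².
Convert discharge: 0.182 cm³/s = 1.820e-07 m³/s.
Darcy's law rearranged: K = Q·L / (A·Δh) = 1.820e-07 × 0.308 / (0.001452 × 0.380) = 0.0001016 m/s = 8.777 m/day.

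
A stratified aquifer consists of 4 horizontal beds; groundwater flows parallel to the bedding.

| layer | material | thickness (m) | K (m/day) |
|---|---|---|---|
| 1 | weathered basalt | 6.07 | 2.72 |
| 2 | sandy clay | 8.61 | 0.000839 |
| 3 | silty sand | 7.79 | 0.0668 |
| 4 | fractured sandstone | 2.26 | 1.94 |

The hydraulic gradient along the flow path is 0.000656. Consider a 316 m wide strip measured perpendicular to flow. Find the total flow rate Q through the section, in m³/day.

Flow is parallel to layering, so each bed carries its own Darcy discharge and the transmissivities add.
Σ(K_i·b_i) = 2.72×6.07 + 0.000839×8.61 + 0.0668×7.79 + 1.94×2.26 = 21.42 m²/day.
Hydraulic gradient i = 0.000656.
Q = Σ(K_i·b_i) · W · i = 21.42 × 316 × 0.0006560 = 4.441 m³/day.

4.44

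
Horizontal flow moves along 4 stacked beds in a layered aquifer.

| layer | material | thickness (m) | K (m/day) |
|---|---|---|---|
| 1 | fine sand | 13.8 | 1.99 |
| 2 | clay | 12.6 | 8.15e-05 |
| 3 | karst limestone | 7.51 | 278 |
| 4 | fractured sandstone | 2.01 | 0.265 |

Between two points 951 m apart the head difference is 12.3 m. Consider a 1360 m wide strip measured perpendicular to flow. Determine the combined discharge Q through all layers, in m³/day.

Flow is parallel to layering, so each bed carries its own Darcy discharge and the transmissivities add.
Σ(K_i·b_i) = 1.99×13.8 + 8.15e-05×12.6 + 278×7.51 + 0.265×2.01 = 2116 m²/day.
Hydraulic gradient i = Δh / L = 12.3 / 951 = 0.01293.
Q = Σ(K_i·b_i) · W · i = 2116 × 1360 × 0.01293 = 37216 m³/day.

37200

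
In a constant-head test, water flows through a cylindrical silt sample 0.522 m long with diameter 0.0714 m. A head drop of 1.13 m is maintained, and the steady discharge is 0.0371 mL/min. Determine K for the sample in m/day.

0.00616

Cross-sectional area A = π·(d/2)² = π × (0.0714/2)² = 0.004004 m².
Convert discharge: 0.0371 mL/min = 6.183e-10 m³/s.
Darcy's law rearranged: K = Q·L / (A·Δh) = 6.183e-10 × 0.522 / (0.004004 × 1.13) = 7.134e-08 m/s = 0.006164 m/day.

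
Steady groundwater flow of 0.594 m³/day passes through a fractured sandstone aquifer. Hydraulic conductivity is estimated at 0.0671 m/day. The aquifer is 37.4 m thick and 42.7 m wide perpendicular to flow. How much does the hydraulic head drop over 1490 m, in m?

8.26

Cross-sectional area A = 42.7 × 37.4 = 1597 m².
From Q = K·A·i, i = Q / (K·A) = 0.594 / (0.06710 × 1597) = 0.005543.
Head loss Δh = i · L = 0.005543 × 1490 = 8.259 m.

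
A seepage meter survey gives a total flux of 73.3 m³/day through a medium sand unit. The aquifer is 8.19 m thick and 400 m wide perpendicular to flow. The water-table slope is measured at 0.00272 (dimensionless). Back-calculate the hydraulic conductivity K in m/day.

8.23

Cross-sectional area A = 400 × 8.19 = 3276 m².
Hydraulic gradient i = 0.00272.
From Q = K·A·i, K = Q / (A·i) = 73.3 / (3276 × 0.002720) = 8.226 m/day.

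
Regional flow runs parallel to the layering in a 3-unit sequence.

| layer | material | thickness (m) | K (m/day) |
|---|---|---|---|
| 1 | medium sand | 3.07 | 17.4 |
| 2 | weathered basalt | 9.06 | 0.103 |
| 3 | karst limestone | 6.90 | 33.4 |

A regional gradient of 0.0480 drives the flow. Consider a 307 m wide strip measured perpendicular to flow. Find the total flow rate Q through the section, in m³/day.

Flow is parallel to layering, so each bed carries its own Darcy discharge and the transmissivities add.
Σ(K_i·b_i) = 17.4×3.07 + 0.103×9.06 + 33.4×6.90 = 284.8 m²/day.
Hydraulic gradient i = 0.0480.
Q = Σ(K_i·b_i) · W · i = 284.8 × 307 × 0.04800 = 4197 m³/day.

4200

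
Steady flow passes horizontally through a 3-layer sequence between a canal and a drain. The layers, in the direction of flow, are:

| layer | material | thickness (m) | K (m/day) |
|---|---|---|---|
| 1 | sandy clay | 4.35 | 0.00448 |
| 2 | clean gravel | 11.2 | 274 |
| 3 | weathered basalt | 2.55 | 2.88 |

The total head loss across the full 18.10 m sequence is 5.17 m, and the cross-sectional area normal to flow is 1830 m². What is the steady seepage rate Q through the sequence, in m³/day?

Flow is perpendicular to layering, so the layers act in series and the equivalent K is the thickness-weighted harmonic mean.
Total thickness L = 4.35 + 11.2 + 2.55 = 18.10 m.
Σ(b_i/K_i) = 4.35/0.00448 + 11.2/274 + 2.55/2.88 = 971.9 d.
K_eq = L / Σ(b_i/K_i) = 18.10 / 971.9 = 0.01862 m/day.
Q = K_eq · A · (Δh/L) = 0.01862 × 1830 × (5.17/18.10) = 9.735 m³/day.

9.73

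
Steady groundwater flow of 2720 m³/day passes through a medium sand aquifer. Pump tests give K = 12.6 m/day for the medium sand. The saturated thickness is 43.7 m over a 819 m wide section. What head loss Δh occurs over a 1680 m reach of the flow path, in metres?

10.1

Cross-sectional area A = 819 × 43.7 = 35790 m².
From Q = K·A·i, i = Q / (K·A) = 2720 / (12.60 × 35790) = 0.006032.
Head loss Δh = i · L = 0.006032 × 1680 = 10.13 m.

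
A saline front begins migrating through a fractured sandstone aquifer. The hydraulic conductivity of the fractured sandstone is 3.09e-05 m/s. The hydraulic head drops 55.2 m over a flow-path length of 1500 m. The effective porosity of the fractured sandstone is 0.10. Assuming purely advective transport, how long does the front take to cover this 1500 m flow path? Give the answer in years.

Convert K: 3.09e-05 m/s × 86400 = 2.670 m/day.
Hydraulic gradient i = Δh / L = 55.2 / 1500 = 0.03680.
Darcy flux q = K · i = 2.670 × 0.03680 = 0.09825 m/day.
Seepage velocity v = q / n_e = 0.09825 / 0.10 = 0.9825 m/day.
Travel time t = L / v = 1500 / 0.9825 = 1527 days = 4.180 years.

4.18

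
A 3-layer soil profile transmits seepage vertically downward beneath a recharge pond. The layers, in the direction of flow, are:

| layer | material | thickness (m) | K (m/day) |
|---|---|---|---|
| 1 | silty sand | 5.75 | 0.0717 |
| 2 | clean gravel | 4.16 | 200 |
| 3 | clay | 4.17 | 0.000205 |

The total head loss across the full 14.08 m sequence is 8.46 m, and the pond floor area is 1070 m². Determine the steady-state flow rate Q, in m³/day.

Flow is perpendicular to layering, so the layers act in series and the equivalent K is the thickness-weighted harmonic mean.
Total thickness L = 5.75 + 4.16 + 4.17 = 14.08 m.
Σ(b_i/K_i) = 5.75/0.0717 + 4.16/200 + 4.17/0.000205 = 20422 d.
K_eq = L / Σ(b_i/K_i) = 14.08 / 20422 = 0.0006895 m/day.
Q = K_eq · A · (Δh/L) = 0.0006895 × 1070 × (8.46/14.08) = 0.4433 m³/day.

0.443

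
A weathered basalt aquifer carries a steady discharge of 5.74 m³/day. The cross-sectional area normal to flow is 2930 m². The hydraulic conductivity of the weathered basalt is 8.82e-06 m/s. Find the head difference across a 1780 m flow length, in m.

4.58

Convert K: 8.82e-06 m/s × 86400 = 0.7620 m/day.
From Q = K·A·i, i = Q / (K·A) = 5.74 / (0.7620 × 2930) = 0.002571.
Head loss Δh = i · L = 0.002571 × 1780 = 4.576 m.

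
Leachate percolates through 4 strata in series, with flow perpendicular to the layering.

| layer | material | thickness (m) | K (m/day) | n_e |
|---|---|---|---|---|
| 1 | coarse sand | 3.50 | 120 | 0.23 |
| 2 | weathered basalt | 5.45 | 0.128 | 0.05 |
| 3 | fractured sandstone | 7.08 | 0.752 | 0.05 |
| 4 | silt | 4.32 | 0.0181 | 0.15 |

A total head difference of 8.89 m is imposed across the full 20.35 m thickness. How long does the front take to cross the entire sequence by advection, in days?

68.0

With flow normal to the layers, continuity requires the same specific discharge q through every layer.
Σ(b_i/K_i) = 3.50/120 + 5.45/0.128 + 7.08/0.752 + 4.32/0.0181 = 290.7 d.
q = Δh / Σ(b_i/K_i) = 8.89 / 290.7 = 0.03058 m/day.
In each layer the seepage velocity is v_i = q/n_i, so the layer transit time is t_i = b_i·n_i / q:
  layer 1 (coarse sand): t_1 = 3.50 × 0.23 / 0.03058 = 26.32 d
  layer 2 (weathered basalt): t_2 = 5.45 × 0.05 / 0.03058 = 8.911 d
  layer 3 (fractured sandstone): t_3 = 7.08 × 0.05 / 0.03058 = 11.58 d
  layer 4 (silt): t_4 = 4.32 × 0.15 / 0.03058 = 21.19 d
Total t = Σ t_i = 68.00 days.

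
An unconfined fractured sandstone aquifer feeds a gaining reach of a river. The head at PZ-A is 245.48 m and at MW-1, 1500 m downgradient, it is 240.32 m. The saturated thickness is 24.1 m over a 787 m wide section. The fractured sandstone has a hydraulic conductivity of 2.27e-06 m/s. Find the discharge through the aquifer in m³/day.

12.8

Convert K: 2.27e-06 m/s × 86400 = 0.1961 m/day.
Cross-sectional area A = 787 × 24.1 = 18967 m².
Hydraulic gradient i = (245.48 − 240.32) / 1500 = 5.16 / 1500 = 0.003440.
Darcy's law: Q = K · A · i = 0.1961 × 18967 × 0.003440 = 12.80 m³/day.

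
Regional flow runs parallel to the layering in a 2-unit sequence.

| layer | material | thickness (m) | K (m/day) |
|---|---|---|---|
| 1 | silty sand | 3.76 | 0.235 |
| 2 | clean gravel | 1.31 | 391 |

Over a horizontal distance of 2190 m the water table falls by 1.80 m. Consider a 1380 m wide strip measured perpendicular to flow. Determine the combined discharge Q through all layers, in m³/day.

Flow is parallel to layering, so each bed carries its own Darcy discharge and the transmissivities add.
Σ(K_i·b_i) = 0.235×3.76 + 391×1.31 = 513.1 m²/day.
Hydraulic gradient i = Δh / L = 1.80 / 2190 = 0.0008219.
Q = Σ(K_i·b_i) · W · i = 513.1 × 1380 × 0.0008219 = 582.0 m³/day.

582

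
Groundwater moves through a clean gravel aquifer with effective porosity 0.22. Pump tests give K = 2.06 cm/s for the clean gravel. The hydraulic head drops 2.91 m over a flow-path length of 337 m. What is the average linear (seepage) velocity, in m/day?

69.9

Convert K: 2.06 cm/s × 864 = 1780 m/day.
Hydraulic gradient i = Δh / L = 2.91 / 337 = 0.008635.
Darcy flux q = K · i = 1780 × 0.008635 = 15.37 m/day.
Seepage velocity v = q / n_e = 15.37 / 0.22 = 69.86 m/day.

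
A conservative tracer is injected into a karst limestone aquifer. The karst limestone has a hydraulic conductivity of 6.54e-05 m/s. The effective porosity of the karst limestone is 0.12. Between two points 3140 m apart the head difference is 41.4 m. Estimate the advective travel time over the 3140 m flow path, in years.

Convert K: 6.54e-05 m/s × 86400 = 5.651 m/day.
Hydraulic gradient i = Δh / L = 41.4 / 3140 = 0.01318.
Darcy flux q = K · i = 5.651 × 0.01318 = 0.07450 m/day.
Seepage velocity v = q / n_e = 0.07450 / 0.12 = 0.6208 m/day.
Travel time t = L / v = 3140 / 0.6208 = 5058 days = 13.85 years.

13.8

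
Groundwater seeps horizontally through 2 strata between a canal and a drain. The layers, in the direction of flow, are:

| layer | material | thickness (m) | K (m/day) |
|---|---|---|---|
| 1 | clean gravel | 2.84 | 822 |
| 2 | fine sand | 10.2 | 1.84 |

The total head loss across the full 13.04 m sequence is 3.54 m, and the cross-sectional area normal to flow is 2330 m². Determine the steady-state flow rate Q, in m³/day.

Flow is perpendicular to layering, so the layers act in series and the equivalent K is the thickness-weighted harmonic mean.
Total thickness L = 2.84 + 10.2 = 13.04 m.
Σ(b_i/K_i) = 2.84/822 + 10.2/1.84 = 5.547 d.
K_eq = L / Σ(b_i/K_i) = 13.04 / 5.547 = 2.351 m/day.
Q = K_eq · A · (Δh/L) = 2.351 × 2330 × (3.54/13.04) = 1487 m³/day.

1490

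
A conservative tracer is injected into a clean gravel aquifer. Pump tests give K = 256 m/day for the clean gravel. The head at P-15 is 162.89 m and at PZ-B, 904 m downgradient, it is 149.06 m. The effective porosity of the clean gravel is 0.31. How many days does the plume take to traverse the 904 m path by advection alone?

71.6

Hydraulic gradient i = (162.89 − 149.06) / 904 = 13.83 / 904 = 0.01530.
Darcy flux q = K · i = 256.0 × 0.01530 = 3.916 m/day.
Seepage velocity v = q / n_e = 3.916 / 0.31 = 12.63 m/day.
Travel time t = L / v = 904 / 12.63 = 71.55 days.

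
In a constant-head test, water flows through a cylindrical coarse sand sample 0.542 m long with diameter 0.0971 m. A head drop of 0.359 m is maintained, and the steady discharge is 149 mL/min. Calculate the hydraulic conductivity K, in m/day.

43.7

Cross-sectional area A = π·(d/2)² = π × (0.0971/2)² = 0.007405 m².
Convert discharge: 149 mL/min = 2.483e-06 m³/s.
Darcy's law rearranged: K = Q·L / (A·Δh) = 2.483e-06 × 0.542 / (0.007405 × 0.359) = 0.0005063 m/s = 43.74 m/day.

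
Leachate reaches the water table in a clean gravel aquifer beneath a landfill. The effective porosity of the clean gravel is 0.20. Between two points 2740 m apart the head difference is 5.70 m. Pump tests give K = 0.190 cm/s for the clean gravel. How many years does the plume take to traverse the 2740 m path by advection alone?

4.39

Convert K: 0.190 cm/s × 864 = 164.2 m/day.
Hydraulic gradient i = Δh / L = 5.70 / 2740 = 0.002080.
Darcy flux q = K · i = 164.2 × 0.002080 = 0.3415 m/day.
Seepage velocity v = q / n_e = 0.3415 / 0.20 = 1.708 m/day.
Travel time t = L / v = 2740 / 1.708 = 1605 days = 4.393 years.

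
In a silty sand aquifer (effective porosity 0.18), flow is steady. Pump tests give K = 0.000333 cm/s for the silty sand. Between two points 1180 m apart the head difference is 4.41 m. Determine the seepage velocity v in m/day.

0.00597

Convert K: 0.000333 cm/s × 864 = 0.2877 m/day.
Hydraulic gradient i = Δh / L = 4.41 / 1180 = 0.003737.
Darcy flux q = K · i = 0.2877 × 0.003737 = 0.001075 m/day.
Seepage velocity v = q / n_e = 0.001075 / 0.18 = 0.005974 m/day.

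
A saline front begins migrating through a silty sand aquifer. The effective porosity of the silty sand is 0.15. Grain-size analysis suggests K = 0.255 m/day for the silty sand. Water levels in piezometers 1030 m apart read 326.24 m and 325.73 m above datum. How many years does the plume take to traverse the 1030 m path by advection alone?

Hydraulic gradient i = (326.24 − 325.73) / 1030 = 0.51 / 1030 = 0.0004951.
Darcy flux q = K · i = 0.2550 × 0.0004951 = 0.0001263 m/day.
Seepage velocity v = q / n_e = 0.0001263 / 0.15 = 0.0008417 m/day.
Travel time t = L / v = 1030 / 0.0008417 = 1.224e+06 days = 3350 years.

3350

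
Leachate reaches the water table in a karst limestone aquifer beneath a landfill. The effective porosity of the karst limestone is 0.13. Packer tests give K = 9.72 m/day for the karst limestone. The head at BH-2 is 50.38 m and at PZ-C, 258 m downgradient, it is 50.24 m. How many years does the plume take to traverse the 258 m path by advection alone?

Hydraulic gradient i = (50.38 − 50.24) / 258 = 0.14 / 258 = 0.0005426.
Darcy flux q = K · i = 9.720 × 0.0005426 = 0.005274 m/day.
Seepage velocity v = q / n_e = 0.005274 / 0.13 = 0.04057 m/day.
Travel time t = L / v = 258 / 0.04057 = 6359 days = 17.41 years.

17.4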